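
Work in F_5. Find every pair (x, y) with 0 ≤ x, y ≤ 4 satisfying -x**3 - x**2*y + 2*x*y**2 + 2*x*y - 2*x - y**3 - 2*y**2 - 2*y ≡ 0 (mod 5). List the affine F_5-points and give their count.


Affine F_5-points: {(0, 0), (0, 1), (0, 2), (1, 1), (3, 1), (3, 2), (4, 3), (4, 4)}; count = 8.

For each of the 25 pairs (x, y) ∈ F_5², evaluate f(x, y) mod 5. Record the zeros.
  x = 0: [0↦0, 1↦0, 2↦0, 3↦4, 4↦1]  zeros at y ∈ {0, 1, 2}
  x = 1: [0↦2, 1↦0, 2↦2, 3↦2, 4↦4]  zeros at y ∈ {1}
  x = 2: [0↦3, 1↦2, 2↦4, 3↦3, 4↦3]  zeros at y ∈ ∅
  x = 3: [0↦2, 1↦0, 2↦0, 3↦1, 4↦2]  zeros at y ∈ {1, 2}
  x = 4: [0↦3, 1↦3, 2↦4, 3↦0, 4↦0]  zeros at y ∈ {3, 4}
Collecting zeros: affine points = {(0, 0), (0, 1), (0, 2), (1, 1), (3, 1), (3, 2), (4, 3), (4, 4)}.
Total count |C(F_5)_aff| = 8.


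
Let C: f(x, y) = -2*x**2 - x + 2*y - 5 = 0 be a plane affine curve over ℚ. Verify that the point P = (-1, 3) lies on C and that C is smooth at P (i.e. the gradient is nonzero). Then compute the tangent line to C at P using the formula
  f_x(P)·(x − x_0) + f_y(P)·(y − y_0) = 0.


Tangent line at P: 3*x + 2*y - 3 = 0.

Step 1: f(-1, 3) = 0, so P lies on C.
Step 2: partial derivatives
  f_x(x, y) = -4*x - 1, f_y(x, y) = 2.
  f_x(P) = 3, f_y(P) = 2 (gradient nonzero, so P is smooth).
Step 3: tangent line at P: 3·(x − -1) + 2·(y − 3) = 0.
Expanding: 3*x + 2*y - 3 = 0.


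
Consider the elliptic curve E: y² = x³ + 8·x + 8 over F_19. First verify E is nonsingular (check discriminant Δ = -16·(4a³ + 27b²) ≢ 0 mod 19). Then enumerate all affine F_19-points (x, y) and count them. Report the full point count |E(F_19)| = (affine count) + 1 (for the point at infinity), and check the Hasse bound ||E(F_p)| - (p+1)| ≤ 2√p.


Affine points = {(1, 6), (1, 13), (4, 3), (4, 16), (6, 5), (6, 14), (9, 7), (9, 12), (10, 9), (10, 10), (15, 8), (15, 11)}; affine count = 12; |E(F_19)| = 13.

Discriminant check: Δ ∝ 4a³ + 27b² = 4·8³ + 27·8² = 4·512 + 27·64 ≡ 14 (mod 19). Nonzero ⇒ E is nonsingular.
For each x ∈ F_19, compute rhs = x³ + 8·x + 8 mod 19, then count y ∈ F_19 with y² ≡ rhs.
  x = 0: rhs = 8, matching y values: none (0 points).
  x = 1: rhs = 17, matching y values: 6, 13 (2 points).
  x = 2: rhs = 13, matching y values: none (0 points).
  x = 3: rhs = 2, matching y values: none (0 points).
  x = 4: rhs = 9, matching y values: 3, 16 (2 points).
  x = 5: rhs = 2, matching y values: none (0 points).
  x = 6: rhs = 6, matching y values: 5, 14 (2 points).
  x = 7: rhs = 8, matching y values: none (0 points).
  x = 8: rhs = 14, matching y values: none (0 points).
  x = 9: rhs = 11, matching y values: 7, 12 (2 points).
  x = 10: rhs = 5, matching y values: 9, 10 (2 points).
  x = 11: rhs = 2, matching y values: none (0 points).
  x = 12: rhs = 8, matching y values: none (0 points).
  x = 13: rhs = 10, matching y values: none (0 points).
  x = 14: rhs = 14, matching y values: none (0 points).
  x = 15: rhs = 7, matching y values: 8, 11 (2 points).
  x = 16: rhs = 14, matching y values: none (0 points).
  x = 17: rhs = 3, matching y values: none (0 points).
  x = 18: rhs = 18, matching y values: none (0 points).
Total affine count: 12.
Full point count |E(F_19)| = 12 + 1 = 13.
Hasse bound: |13 − (19+1)| = |-7| = 7 ≤ 2√19 ≈ 8.7178 ✓.


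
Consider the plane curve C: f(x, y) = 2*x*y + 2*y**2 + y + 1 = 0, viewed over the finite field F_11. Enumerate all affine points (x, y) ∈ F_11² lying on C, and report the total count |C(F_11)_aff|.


Affine F_11-points: {(0, 2), (0, 3), (1, 5), (1, 10), (5, 4), (5, 7), (9, 1), (9, 6), (10, 8), (10, 9)}; count = 10.

For each of the 121 pairs (x, y) ∈ F_11², evaluate f(x, y) mod 11. Record the zeros.
  x = 0: [0↦1, 1↦4, 2↦0, 3↦0, 4↦4, 5↦1, 6↦2, 7↦7, 8↦5, 9↦7, 10↦2]  zeros at y ∈ {2, 3}
  x = 1: [0↦1, 1↦6, 2↦4, 3↦6, 4↦1, 5↦0, 6↦3, 7↦10, 8↦10, 9↦3, 10↦0]  zeros at y ∈ {5, 10}
  x = 2: [0↦1, 1↦8, 2↦8, 3↦1, 4↦9, 5↦10, 6↦4, 7↦2, 8↦4, 9↦10, 10↦9]  zeros at y ∈ ∅
  x = 3: [0↦1, 1↦10, 2↦1, 3↦7, 4↦6, 5↦9, 6↦5, 7↦5, 8↦9, 9↦6, 10↦7]  zeros at y ∈ ∅
  x = 4: [0↦1, 1↦1, 2↦5, 3↦2, 4↦3, 5↦8, 6↦6, 7↦8, 8↦3, 9↦2, 10↦5]  zeros at y ∈ ∅
  x = 5: [0↦1, 1↦3, 2↦9, 3↦8, 4↦0, 5↦7, 6↦7, 7↦0, 8↦8, 9↦9, 10↦3]  zeros at y ∈ {4, 7}
  x = 6: [0↦1, 1↦5, 2↦2, 3↦3, 4↦8, 5↦6, 6↦8, 7↦3, 8↦2, 9↦5, 10↦1]  zeros at y ∈ ∅
  x = 7: [0↦1, 1↦7, 2↦6, 3↦9, 4↦5, 5↦5, 6↦9, 7↦6, 8↦7, 9↦1, 10↦10]  zeros at y ∈ ∅
  x = 8: [0↦1, 1↦9, 2↦10, 3↦4, 4↦2, 5↦4, 6↦10, 7↦9, 8↦1, 9↦8, 10↦8]  zeros at y ∈ ∅
  x = 9: [0↦1, 1↦0, 2↦3, 3↦10, 4↦10, 5↦3, 6↦0, 7↦1, 8↦6, 9↦4, 10↦6]  zeros at y ∈ {1, 6}
  x = 10: [0↦1, 1↦2, 2↦7, 3↦5, 4↦7, 5↦2, 6↦1, 7↦4, 8↦0, 9↦0, 10↦4]  zeros at y ∈ {8, 9}
Collecting zeros: affine points = {(0, 2), (0, 3), (1, 5), (1, 10), (5, 4), (5, 7), (9, 1), (9, 6), (10, 8), (10, 9)}.
Total count |C(F_11)_aff| = 10.


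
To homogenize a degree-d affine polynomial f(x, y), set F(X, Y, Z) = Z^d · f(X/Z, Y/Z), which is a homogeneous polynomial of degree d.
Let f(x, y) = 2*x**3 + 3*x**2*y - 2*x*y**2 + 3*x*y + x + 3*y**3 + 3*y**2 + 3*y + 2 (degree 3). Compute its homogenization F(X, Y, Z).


F(X, Y, Z) = 2*X**3 + 3*X**2*Y - 2*X*Y**2 + 3*X*Y*Z + X*Z**2 + 3*Y**3 + 3*Y**2*Z + 3*Y*Z**2 + 2*Z**3

deg(f) = 3.
Substitute x = X/Z, y = Y/Z into f, then multiply by Z^3.
  monomial 2·x^3·y^0 ↦ 2·X^3·Y^0·Z^0.
  monomial 3·x^2·y^1 ↦ 3·X^2·Y^1·Z^0.
  monomial -2·x^1·y^2 ↦ -2·X^1·Y^2·Z^0.
  monomial 3·x^1·y^1 ↦ 3·X^1·Y^1·Z^1.
  monomial 1·x^1·y^0 ↦ 1·X^1·Y^0·Z^2.
  monomial 3·x^0·y^3 ↦ 3·X^0·Y^3·Z^0.
  monomial 3·x^0·y^2 ↦ 3·X^0·Y^2·Z^1.
  monomial 3·x^0·y^1 ↦ 3·X^0·Y^1·Z^2.
  monomial 2·x^0·y^0 ↦ 2·X^0·Y^0·Z^3.
Collecting: F(X, Y, Z) = 2*X**3 + 3*X**2*Y - 2*X*Y**2 + 3*X*Y*Z + X*Z**2 + 3*Y**3 + 3*Y**2*Z + 3*Y*Z**2 + 2*Z**3.


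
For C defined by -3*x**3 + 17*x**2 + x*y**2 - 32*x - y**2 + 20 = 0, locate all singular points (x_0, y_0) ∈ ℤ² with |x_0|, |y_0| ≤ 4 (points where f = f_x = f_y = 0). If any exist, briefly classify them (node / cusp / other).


Singular points: {(2, 0)}; classification: node.

Compute partial derivatives:
  f_x = -9*x**2 + 34*x + y**2 - 32.
  f_y = 2*x*y - 2*y.
Scan x_0 ∈ {−4, ..., 4}. For each x_0, f_y(x_0, y) is a polynomial in y; find its integer roots y ∈ {−4, ..., 4}, then test f_x and f at those candidates.
  x = -4: f_y(-4, y) = -10*y; vanishes at y ∈ {0}. (-4, 0): f_x = -312 ≠ 0.
  x = -3: f_y(-3, y) = -8*y; vanishes at y ∈ {0}. (-3, 0): f_x = -215 ≠ 0.
  x = -2: f_y(-2, y) = -6*y; vanishes at y ∈ {0}. (-2, 0): f_x = -136 ≠ 0.
  x = -1: f_y(-1, y) = -4*y; vanishes at y ∈ {0}. (-1, 0): f_x = -75 ≠ 0.
  x = 0: f_y(0, y) = -2*y; vanishes at y ∈ {0}. (0, 0): f_x = -32 ≠ 0.
  x = 1: f_y(1, y) = 0; vanishes at y ∈ {-4, -3, -2, -1, 0, 1, 2, 3, 4}. (1, -4): f_x = 9 ≠ 0; (1, -3): f_x = 2 ≠ 0; (1, -2): f_x = -3 ≠ 0; (1, -1): f_x = -6 ≠ 0; (1, 0): f_x = -7 ≠ 0; (1, 1): f_x = -6 ≠ 0; (1, 2): f_x = -3 ≠ 0; (1, 3): f_x = 2 ≠ 0; (1, 4): f_x = 9 ≠ 0.
  x = 2: f_y(2, y) = 2*y; vanishes at y ∈ {0}. (2, 0): f_x = 0, f = 0 — SINGULAR.
  x = 3: f_y(3, y) = 4*y; vanishes at y ∈ {0}. (3, 0): f_x = -11 ≠ 0.
  x = 4: f_y(4, y) = 6*y; vanishes at y ∈ {0}. (4, 0): f_x = -40 ≠ 0.
Only singular point on the grid: (2, 0).
Classify: substitute x = 2 + u, y = 0 + v and expand: f = -3*u**3 - u**2 + u*v**2 + v**2.
No constant or linear terms (consistent with a singular point). Quadratic part: -u**2 + v**2. Cubic part: -3*u**3 + u*v**2.
The quadratic part v**2 - u**2 = (v − u)(v + u) splits into two distinct linear factors, so there are two distinct tangent lines y − 0 = ±(x − 2) — this is a node (ordinary double point).
Classification: node.


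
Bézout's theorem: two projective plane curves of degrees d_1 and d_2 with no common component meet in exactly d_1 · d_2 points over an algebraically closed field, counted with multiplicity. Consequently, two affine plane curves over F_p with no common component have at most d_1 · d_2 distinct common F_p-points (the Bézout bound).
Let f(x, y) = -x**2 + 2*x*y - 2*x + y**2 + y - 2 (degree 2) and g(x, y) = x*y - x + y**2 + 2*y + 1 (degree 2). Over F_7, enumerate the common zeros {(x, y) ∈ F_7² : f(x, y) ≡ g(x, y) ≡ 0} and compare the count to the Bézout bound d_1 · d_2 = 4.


Common zeros: ∅; count = 0; Bézout bound = 4.

deg(f) = 2, deg(g) = 2, so Bézout bound = 4.
Scan x ∈ F_7. For each x, list the y ∈ F_7 with f(x, y) ≡ 0 and those with g(x, y) ≡ 0 (mod 7); the common zeros in that column are the intersection.
  x = 0: f ≡ 0 at y ∈ {1, 5}; g ≡ 0 at y ∈ {6}; common: ∅.
  x = 1: f ≡ 0 at y ∈ {5, 6}; g ≡ 0 at y ∈ {0, 4}; common: ∅.
  x = 2: f ≡ 0 at y ∈ {3, 6}; g ≡ 0 at y ∈ ∅; common: ∅.
  x = 3: f ≡ 0 at y ∈ ∅; g ≡ 0 at y ∈ ∅; common: ∅.
  x = 4: f ≡ 0 at y ∈ ∅; g ≡ 0 at y ∈ ∅; common: ∅.
  x = 5: f ≡ 0 at y ∈ ∅; g ≡ 0 at y ∈ {2, 5}; common: ∅.
  x = 6: f ≡ 0 at y ∈ ∅; g ≡ 0 at y ∈ {3}; common: ∅.
Collecting: common zeros = ∅, so the count is 0.
Comparison with the Bézout bound: 0 ≤ 4 = deg(f)·deg(g), as expected for curves with no common component (the affine F_7-count falls short of the bound because intersections may lie at infinity, over extension fields, or carry multiplicity).


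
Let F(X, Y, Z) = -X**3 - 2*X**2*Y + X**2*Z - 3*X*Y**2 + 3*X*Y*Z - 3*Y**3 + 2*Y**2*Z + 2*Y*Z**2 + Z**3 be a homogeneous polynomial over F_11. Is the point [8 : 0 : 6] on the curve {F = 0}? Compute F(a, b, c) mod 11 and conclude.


F(8,0,6) ≡ 0 (mod 11); P is on the curve.

Evaluate F(8, 0, 6) term-by-term (mod 11).
  -X**3 ↦ -1·512·1·1 = -512
  -2*X**2*Y ↦ -2·64·0·1 = 0
  X**2*Z ↦ 1·64·1·6 = 384
  -3*X*Y**2 ↦ -3·8·0·1 = 0
  3*X*Y*Z ↦ 3·8·0·6 = 0
  -3*Y**3 ↦ -3·1·0·1 = 0
  2*Y**2*Z ↦ 2·1·0·6 = 0
  2*Y*Z**2 ↦ 2·1·0·36 = 0
  Z**3 ↦ 1·1·1·216 = 216
Sum: F(8, 0, 6) = (-512) + (0) + (384) + (0) + (0) + (0) + (0) + (0) + (216) = 88.
Reducing mod 11: 88 ≡ 0 (mod 11).
Since F(a, b, c) ≡ 0 (mod 11), P lies on the curve.


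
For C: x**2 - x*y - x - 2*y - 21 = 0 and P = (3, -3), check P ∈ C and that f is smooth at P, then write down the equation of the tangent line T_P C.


Tangent line at P: 8*x - 5*y - 39 = 0.

Step 1: f(3, -3) = 0, so P lies on C.
Step 2: partial derivatives
  f_x(x, y) = 2*x - y - 1, f_y(x, y) = -x - 2.
  f_x(P) = 8, f_y(P) = -5 (gradient nonzero, so P is smooth).
Step 3: tangent line at P: 8·(x − 3) + -5·(y − -3) = 0.
Expanding: 8*x - 5*y - 39 = 0.


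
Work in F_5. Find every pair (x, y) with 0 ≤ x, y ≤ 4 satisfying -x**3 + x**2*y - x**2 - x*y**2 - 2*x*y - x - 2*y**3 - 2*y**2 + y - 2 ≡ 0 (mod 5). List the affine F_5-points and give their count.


Affine F_5-points: {(0, 1), (1, 0), (1, 1), (4, 1)}; count = 4.

For each of the 25 pairs (x, y) ∈ F_5², evaluate f(x, y) mod 5. Record the zeros.
  x = 0: [0↦3, 1↦0, 2↦1, 3↦4, 4↦2]  zeros at y ∈ {1}
  x = 1: [0↦0, 1↦0, 2↦2, 3↦4, 4↦4]  zeros at y ∈ {0, 1}
  x = 2: [0↦4, 1↦4, 2↦4, 3↦2, 4↦1]  zeros at y ∈ ∅
  x = 3: [0↦4, 1↦1, 2↦1, 3↦2, 4↦2]  zeros at y ∈ ∅
  x = 4: [0↦4, 1↦0, 2↦2, 3↦3, 4↦1]  zeros at y ∈ {1}
Collecting zeros: affine points = {(0, 1), (1, 0), (1, 1), (4, 1)}.
Total count |C(F_5)_aff| = 4.


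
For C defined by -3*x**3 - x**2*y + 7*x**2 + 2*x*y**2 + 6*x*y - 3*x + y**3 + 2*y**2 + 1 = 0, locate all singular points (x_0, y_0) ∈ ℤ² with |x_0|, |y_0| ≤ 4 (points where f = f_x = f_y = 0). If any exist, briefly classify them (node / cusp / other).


Singular points: {(1, -1)}; classification: node.

Compute partial derivatives:
  f_x = -9*x**2 - 2*x*y + 14*x + 2*y**2 + 6*y - 3.
  f_y = -x**2 + 4*x*y + 6*x + 3*y**2 + 4*y.
Scan x_0 ∈ {−4, ..., 4}. For each x_0, f_y(x_0, y) is a polynomial in y; find its integer roots y ∈ {−4, ..., 4}, then test f_x and f at those candidates.
  x = -4: f_y(-4, y) = 3*y**2 - 12*y - 40; no integer root y with |y| ≤ 4.
  x = -3: f_y(-3, y) = 3*y**2 - 8*y - 27; no integer root y with |y| ≤ 4.
  x = -2: f_y(-2, y) = 3*y**2 - 4*y - 16; no integer root y with |y| ≤ 4.
  x = -1: f_y(-1, y) = 3*y**2 - 7; no integer root y with |y| ≤ 4.
  x = 0: f_y(0, y) = 3*y**2 + 4*y; vanishes at y ∈ {0}. (0, 0): f_x = -3 ≠ 0.
  x = 1: f_y(1, y) = 3*y**2 + 8*y + 5; vanishes at y ∈ {-1}. (1, -1): f_x = 0, f = 0 — SINGULAR.
  x = 2: f_y(2, y) = 3*y**2 + 12*y + 8; no integer root y with |y| ≤ 4.
  x = 3: f_y(3, y) = 3*y**2 + 16*y + 9; no integer root y with |y| ≤ 4.
  x = 4: f_y(4, y) = 3*y**2 + 20*y + 8; no integer root y with |y| ≤ 4.
Only singular point on the grid: (1, -1).
Classify: substitute x = 1 + u, y = -1 + v and expand: f = -3*u**3 - u**2*v - u**2 + 2*u*v**2 + v**3 + v**2.
No constant or linear terms (consistent with a singular point). Quadratic part: -u**2 + v**2. Cubic part: -3*u**3 - u**2*v + 2*u*v**2 + v**3.
The quadratic part v**2 - u**2 = (v − u)(v + u) splits into two distinct linear factors, so there are two distinct tangent lines y − -1 = ±(x − 1) — this is a node (ordinary double point).
Classification: node.


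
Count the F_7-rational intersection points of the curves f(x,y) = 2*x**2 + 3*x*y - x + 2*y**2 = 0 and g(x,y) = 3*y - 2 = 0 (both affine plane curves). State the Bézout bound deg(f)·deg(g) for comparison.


Common zeros: {(1, 3), (2, 3)}; count = 2; Bézout bound = 2.

deg(f) = 2, deg(g) = 1, so Bézout bound = 2.
Scan x ∈ F_7. For each x, list the y ∈ F_7 with f(x, y) ≡ 0 and those with g(x, y) ≡ 0 (mod 7); the common zeros in that column are the intersection.
  x = 0: f ≡ 0 at y ∈ {0}; g ≡ 0 at y ∈ {3}; common: ∅.
  x = 1: f ≡ 0 at y ∈ {3, 6}; g ≡ 0 at y ∈ {3}; common: {3}.
  x = 2: f ≡ 0 at y ∈ {1, 3}; g ≡ 0 at y ∈ {3}; common: {3}.
  x = 3: f ≡ 0 at y ∈ ∅; g ≡ 0 at y ∈ {3}; common: ∅.
  x = 4: f ≡ 0 at y ∈ {0, 1}; g ≡ 0 at y ∈ {3}; common: ∅.
  x = 5: f ≡ 0 at y ∈ ∅; g ≡ 0 at y ∈ {3}; common: ∅.
  x = 6: f ≡ 0 at y ∈ ∅; g ≡ 0 at y ∈ {3}; common: ∅.
Collecting: common zeros = {(1, 3), (2, 3)}, so the count is 2.
Comparison with the Bézout bound: 2 ≤ 2 = deg(f)·deg(g), as expected for curves with no common component (the bound is attained).


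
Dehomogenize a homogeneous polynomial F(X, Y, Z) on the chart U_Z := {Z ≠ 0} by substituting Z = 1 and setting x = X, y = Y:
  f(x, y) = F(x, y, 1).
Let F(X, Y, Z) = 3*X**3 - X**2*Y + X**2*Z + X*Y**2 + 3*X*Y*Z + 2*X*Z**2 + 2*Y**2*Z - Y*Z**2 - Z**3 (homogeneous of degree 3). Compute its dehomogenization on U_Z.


f(x, y) = 3*x**3 - x**2*y + x**2 + x*y**2 + 3*x*y + 2*x + 2*y**2 - y - 1

On U_Z we set Z = 1. Each monomial c·X^i·Y^j·Z^k in F becomes c·x^i·y^j·1^k = c·x^i·y^j.
Substituting Z = 1: F(X, Y, 1) = 3*x**3 - x**2*y + x**2 + x*y**2 + 3*x*y + 2*x + 2*y**2 - y - 1.
Note: deg(f) ≤ deg(F) = 3; strict inequality happens when F is divisible by Z (lost terms).


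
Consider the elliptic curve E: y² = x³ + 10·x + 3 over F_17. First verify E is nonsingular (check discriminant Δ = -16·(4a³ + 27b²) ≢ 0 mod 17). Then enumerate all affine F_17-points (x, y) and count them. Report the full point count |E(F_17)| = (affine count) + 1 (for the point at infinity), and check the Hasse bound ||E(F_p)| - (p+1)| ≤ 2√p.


Affine points = {(3, 3), (3, 14), (5, 5), (5, 12), (7, 5), (7, 12), (8, 0), (10, 7), (10, 10), (11, 4), (11, 13), (12, 7), (12, 10), (13, 1), (13, 16), (15, 3), (15, 14), (16, 3), (16, 14)}; affine count = 19; |E(F_17)| = 20.

Discriminant check: Δ ∝ 4a³ + 27b² = 4·10³ + 27·3² = 4·1000 + 27·9 ≡ 10 (mod 17). Nonzero ⇒ E is nonsingular.
For each x ∈ F_17, compute rhs = x³ + 10·x + 3 mod 17, then count y ∈ F_17 with y² ≡ rhs.
  x = 0: rhs = 3, matching y values: none (0 points).
  x = 1: rhs = 14, matching y values: none (0 points).
  x = 2: rhs = 14, matching y values: none (0 points).
  x = 3: rhs = 9, matching y values: 3, 14 (2 points).
  x = 4: rhs = 5, matching y values: none (0 points).
  x = 5: rhs = 8, matching y values: 5, 12 (2 points).
  x = 6: rhs = 7, matching y values: none (0 points).
  x = 7: rhs = 8, matching y values: 5, 12 (2 points).
  x = 8: rhs = 0, matching y values: 0 (1 points).
  x = 9: rhs = 6, matching y values: none (0 points).
  x = 10: rhs = 15, matching y values: 7, 10 (2 points).
  x = 11: rhs = 16, matching y values: 4, 13 (2 points).
  x = 12: rhs = 15, matching y values: 7, 10 (2 points).
  x = 13: rhs = 1, matching y values: 1, 16 (2 points).
  x = 14: rhs = 14, matching y values: none (0 points).
  x = 15: rhs = 9, matching y values: 3, 14 (2 points).
  x = 16: rhs = 9, matching y values: 3, 14 (2 points).
Total affine count: 19.
Full point count |E(F_17)| = 19 + 1 = 20.
Hasse bound: |20 − (17+1)| = |2| = 2 ≤ 2√17 ≈ 8.2462 ✓.


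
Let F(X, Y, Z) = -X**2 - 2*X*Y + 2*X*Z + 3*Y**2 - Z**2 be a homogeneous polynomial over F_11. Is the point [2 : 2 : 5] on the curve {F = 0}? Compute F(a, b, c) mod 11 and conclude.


F(2,2,5) ≡ 6 (mod 11); P is NOT on the curve.

Evaluate F(2, 2, 5) term-by-term (mod 11).
  -X**2 ↦ -1·4·1·1 = -4
  -2*X*Y ↦ -2·2·2·1 = -8
  2*X*Z ↦ 2·2·1·5 = 20
  3*Y**2 ↦ 3·1·4·1 = 12
  -Z**2 ↦ -1·1·1·25 = -25
Sum: F(2, 2, 5) = (-4) + (-8) + (20) + (12) + (-25) = -5.
Reducing mod 11: -5 ≡ 6 (mod 11).
Since F(a, b, c) ≡ 6 ≠ 0 (mod 11), P does NOT lie on the curve.


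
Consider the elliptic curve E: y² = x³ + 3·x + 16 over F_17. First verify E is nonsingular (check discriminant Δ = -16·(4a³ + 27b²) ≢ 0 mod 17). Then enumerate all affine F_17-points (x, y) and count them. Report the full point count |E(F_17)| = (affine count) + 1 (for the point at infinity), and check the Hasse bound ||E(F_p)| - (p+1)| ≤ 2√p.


Affine points = {(0, 4), (0, 13), (2, 8), (2, 9), (3, 1), (3, 16), (8, 5), (8, 12), (10, 3), (10, 14), (13, 5), (13, 12), (15, 6), (15, 11)}; affine count = 14; |E(F_17)| = 15.

Discriminant check: Δ ∝ 4a³ + 27b² = 4·3³ + 27·16² = 4·27 + 27·256 ≡ 16 (mod 17). Nonzero ⇒ E is nonsingular.
For each x ∈ F_17, compute rhs = x³ + 3·x + 16 mod 17, then count y ∈ F_17 with y² ≡ rhs.
  x = 0: rhs = 16, matching y values: 4, 13 (2 points).
  x = 1: rhs = 3, matching y values: none (0 points).
  x = 2: rhs = 13, matching y values: 8, 9 (2 points).
  x = 3: rhs = 1, matching y values: 1, 16 (2 points).
  x = 4: rhs = 7, matching y values: none (0 points).
  x = 5: rhs = 3, matching y values: none (0 points).
  x = 6: rhs = 12, matching y values: none (0 points).
  x = 7: rhs = 6, matching y values: none (0 points).
  x = 8: rhs = 8, matching y values: 5, 12 (2 points).
  x = 9: rhs = 7, matching y values: none (0 points).
  x = 10: rhs = 9, matching y values: 3, 14 (2 points).
  x = 11: rhs = 3, matching y values: none (0 points).
  x = 12: rhs = 12, matching y values: none (0 points).
  x = 13: rhs = 8, matching y values: 5, 12 (2 points).
  x = 14: rhs = 14, matching y values: none (0 points).
  x = 15: rhs = 2, matching y values: 6, 11 (2 points).
  x = 16: rhs = 12, matching y values: none (0 points).
Total affine count: 14.
Full point count |E(F_17)| = 14 + 1 = 15.
Hasse bound: |15 − (17+1)| = |-3| = 3 ≤ 2√17 ≈ 8.2462 ✓.


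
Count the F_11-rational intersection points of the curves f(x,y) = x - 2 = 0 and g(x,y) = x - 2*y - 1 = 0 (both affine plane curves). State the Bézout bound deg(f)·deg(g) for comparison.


Common zeros: {(2, 6)}; count = 1; Bézout bound = 1.

deg(f) = 1, deg(g) = 1, so Bézout bound = 1.
Scan x ∈ F_11. For each x, list the y ∈ F_11 with f(x, y) ≡ 0 and those with g(x, y) ≡ 0 (mod 11); the common zeros in that column are the intersection.
  x = 0: f ≡ 0 at y ∈ ∅; g ≡ 0 at y ∈ {5}; common: ∅.
  x = 1: f ≡ 0 at y ∈ ∅; g ≡ 0 at y ∈ {0}; common: ∅.
  x = 2: f ≡ 0 at y ∈ {0, 1, 2, 3, 4, 5, 6, 7, 8, 9, 10}; g ≡ 0 at y ∈ {6}; common: {6}.
  x = 3: f ≡ 0 at y ∈ ∅; g ≡ 0 at y ∈ {1}; common: ∅.
  x = 4: f ≡ 0 at y ∈ ∅; g ≡ 0 at y ∈ {7}; common: ∅.
  x = 5: f ≡ 0 at y ∈ ∅; g ≡ 0 at y ∈ {2}; common: ∅.
  x = 6: f ≡ 0 at y ∈ ∅; g ≡ 0 at y ∈ {8}; common: ∅.
  x = 7: f ≡ 0 at y ∈ ∅; g ≡ 0 at y ∈ {3}; common: ∅.
  x = 8: f ≡ 0 at y ∈ ∅; g ≡ 0 at y ∈ {9}; common: ∅.
  x = 9: f ≡ 0 at y ∈ ∅; g ≡ 0 at y ∈ {4}; common: ∅.
  x = 10: f ≡ 0 at y ∈ ∅; g ≡ 0 at y ∈ {10}; common: ∅.
Collecting: common zeros = {(2, 6)}, so the count is 1.
Comparison with the Bézout bound: 1 ≤ 1 = deg(f)·deg(g), as expected for curves with no common component (the bound is attained).


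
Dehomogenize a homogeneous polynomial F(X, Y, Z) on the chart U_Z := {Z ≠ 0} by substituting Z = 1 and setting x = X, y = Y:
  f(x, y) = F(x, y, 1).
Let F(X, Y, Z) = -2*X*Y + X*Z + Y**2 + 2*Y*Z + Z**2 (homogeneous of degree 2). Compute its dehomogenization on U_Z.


f(x, y) = -2*x*y + x + y**2 + 2*y + 1

On U_Z we set Z = 1. Each monomial c·X^i·Y^j·Z^k in F becomes c·x^i·y^j·1^k = c·x^i·y^j.
Substituting Z = 1: F(X, Y, 1) = -2*x*y + x + y**2 + 2*y + 1.
Note: deg(f) ≤ deg(F) = 2; strict inequality happens when F is divisible by Z (lost terms).


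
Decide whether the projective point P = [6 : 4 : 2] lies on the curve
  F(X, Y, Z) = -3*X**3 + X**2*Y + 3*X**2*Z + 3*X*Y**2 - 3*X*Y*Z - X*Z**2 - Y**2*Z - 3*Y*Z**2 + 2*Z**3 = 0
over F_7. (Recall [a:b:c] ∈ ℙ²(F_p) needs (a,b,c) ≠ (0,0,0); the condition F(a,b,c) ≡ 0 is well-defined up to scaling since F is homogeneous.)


F(6,4,2) ≡ 6 (mod 7); P is NOT on the curve.

Evaluate F(6, 4, 2) term-by-term (mod 7).
  -3*X**3 ↦ -3·216·1·1 = -648
  X**2*Y ↦ 1·36·4·1 = 144
  3*X**2*Z ↦ 3·36·1·2 = 216
  3*X*Y**2 ↦ 3·6·16·1 = 288
  -3*X*Y*Z ↦ -3·6·4·2 = -144
  -X*Z**2 ↦ -1·6·1·4 = -24
  -Y**2*Z ↦ -1·1·16·2 = -32
  -3*Y*Z**2 ↦ -3·1·4·4 = -48
  2*Z**3 ↦ 2·1·1·8 = 16
Sum: F(6, 4, 2) = (-648) + (144) + (216) + (288) + (-144) + (-24) + (-32) + (-48) + (16) = -232.
Reducing mod 7: -232 ≡ 6 (mod 7).
Since F(a, b, c) ≡ 6 ≠ 0 (mod 7), P does NOT lie on the curve.


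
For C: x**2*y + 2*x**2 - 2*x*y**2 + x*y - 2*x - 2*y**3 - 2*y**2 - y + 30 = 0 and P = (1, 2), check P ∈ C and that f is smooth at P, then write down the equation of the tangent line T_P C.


Tangent line at P: 78 - 39*y = 0.

Step 1: f(1, 2) = 0, so P lies on C.
Step 2: partial derivatives
  f_x(x, y) = 2*x*y + 4*x - 2*y**2 + y - 2, f_y(x, y) = x**2 - 4*x*y + x - 6*y**2 - 4*y - 1.
  f_x(P) = 0, f_y(P) = -39 (gradient nonzero, so P is smooth).
Step 3: tangent line at P: 0·(x − 1) + -39·(y − 2) = 0.
Expanding: 78 - 39*y = 0.


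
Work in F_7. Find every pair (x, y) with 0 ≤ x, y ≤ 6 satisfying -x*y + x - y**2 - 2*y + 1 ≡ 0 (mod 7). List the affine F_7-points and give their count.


Affine F_7-points: {(0, 2), (0, 3), (2, 5), (4, 4), (6, 0), (6, 6)}; count = 6.

For each of the 49 pairs (x, y) ∈ F_7², evaluate f(x, y) mod 7. Record the zeros.
  x = 0: [0↦1, 1↦5, 2↦0, 3↦0, 4↦5, 5↦1, 6↦2]  zeros at y ∈ {2, 3}
  x = 1: [0↦2, 1↦5, 2↦6, 3↦5, 4↦2, 5↦4, 6↦4]  zeros at y ∈ ∅
  x = 2: [0↦3, 1↦5, 2↦5, 3↦3, 4↦6, 5↦0, 6↦6]  zeros at y ∈ {5}
  x = 3: [0↦4, 1↦5, 2↦4, 3↦1, 4↦3, 5↦3, 6↦1]  zeros at y ∈ ∅
  x = 4: [0↦5, 1↦5, 2↦3, 3↦6, 4↦0, 5↦6, 6↦3]  zeros at y ∈ {4}
  x = 5: [0↦6, 1↦5, 2↦2, 3↦4, 4↦4, 5↦2, 6↦5]  zeros at y ∈ ∅
  x = 6: [0↦0, 1↦5, 2↦1, 3↦2, 4↦1, 5↦5, 6↦0]  zeros at y ∈ {0, 6}
Collecting zeros: affine points = {(0, 2), (0, 3), (2, 5), (4, 4), (6, 0), (6, 6)}.
Total count |C(F_7)_aff| = 6.


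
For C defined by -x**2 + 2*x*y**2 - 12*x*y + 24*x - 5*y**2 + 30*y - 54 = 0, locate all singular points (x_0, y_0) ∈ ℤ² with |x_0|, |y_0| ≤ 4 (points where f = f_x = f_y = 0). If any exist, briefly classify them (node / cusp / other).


Singular points: {(3, 3)}; classification: node.

Compute partial derivatives:
  f_x = -2*x + 2*y**2 - 12*y + 24.
  f_y = 4*x*y - 12*x - 10*y + 30.
Scan x_0 ∈ {−4, ..., 4}. For each x_0, f_y(x_0, y) is a polynomial in y; find its integer roots y ∈ {−4, ..., 4}, then test f_x and f at those candidates.
  x = -4: f_y(-4, y) = 78 - 26*y; vanishes at y ∈ {3}. (-4, 3): f_x = 14 ≠ 0.
  x = -3: f_y(-3, y) = 66 - 22*y; vanishes at y ∈ {3}. (-3, 3): f_x = 12 ≠ 0.
  x = -2: f_y(-2, y) = 54 - 18*y; vanishes at y ∈ {3}. (-2, 3): f_x = 10 ≠ 0.
  x = -1: f_y(-1, y) = 42 - 14*y; vanishes at y ∈ {3}. (-1, 3): f_x = 8 ≠ 0.
  x = 0: f_y(0, y) = 30 - 10*y; vanishes at y ∈ {3}. (0, 3): f_x = 6 ≠ 0.
  x = 1: f_y(1, y) = 18 - 6*y; vanishes at y ∈ {3}. (1, 3): f_x = 4 ≠ 0.
  x = 2: f_y(2, y) = 6 - 2*y; vanishes at y ∈ {3}. (2, 3): f_x = 2 ≠ 0.
  x = 3: f_y(3, y) = 2*y - 6; vanishes at y ∈ {3}. (3, 3): f_x = 0, f = 0 — SINGULAR.
  x = 4: f_y(4, y) = 6*y - 18; vanishes at y ∈ {3}. (4, 3): f_x = -2 ≠ 0.
Only singular point on the grid: (3, 3).
Classify: substitute x = 3 + u, y = 3 + v and expand: f = -u**2 + 2*u*v**2 + v**2.
No constant or linear terms (consistent with a singular point). Quadratic part: -u**2 + v**2. Cubic part: 2*u*v**2.
The quadratic part v**2 - u**2 = (v − u)(v + u) splits into two distinct linear factors, so there are two distinct tangent lines y − 3 = ±(x − 3) — this is a node (ordinary double point).
Classification: node.


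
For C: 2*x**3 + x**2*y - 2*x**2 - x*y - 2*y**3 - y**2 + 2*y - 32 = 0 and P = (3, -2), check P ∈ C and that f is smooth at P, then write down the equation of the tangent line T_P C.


Tangent line at P: 32*x - 12*y - 120 = 0.

Step 1: f(3, -2) = 0, so P lies on C.
Step 2: partial derivatives
  f_x(x, y) = 6*x**2 + 2*x*y - 4*x - y, f_y(x, y) = x**2 - x - 6*y**2 - 2*y + 2.
  f_x(P) = 32, f_y(P) = -12 (gradient nonzero, so P is smooth).
Step 3: tangent line at P: 32·(x − 3) + -12·(y − -2) = 0.
Expanding: 32*x - 12*y - 120 = 0.


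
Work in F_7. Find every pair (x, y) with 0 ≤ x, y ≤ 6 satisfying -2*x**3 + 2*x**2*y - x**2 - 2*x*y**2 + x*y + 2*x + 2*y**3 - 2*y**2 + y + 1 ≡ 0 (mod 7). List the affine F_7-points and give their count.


Affine F_7-points: {(1, 0), (2, 5), (3, 0), (3, 2), (6, 0)}; count = 5.

For each of the 49 pairs (x, y) ∈ F_7², evaluate f(x, y) mod 7. Record the zeros.
  x = 0: [0↦1, 1↦2, 2↦4, 3↦5, 4↦3, 5↦3, 6↦3]  zeros at y ∈ ∅
  x = 1: [0↦0, 1↦2, 2↦1, 3↦2, 4↦3, 5↦2, 6↦4]  zeros at y ∈ {0}
  x = 2: [0↦6, 1↦6, 2↦6, 3↦4, 4↦5, 5↦0, 6↦1]  zeros at y ∈ {5}
  x = 3: [0↦0, 1↦2, 2↦0, 3↦6, 4↦4, 5↦6, 6↦3]  zeros at y ∈ {0, 2}
  x = 4: [0↦5, 1↦6, 2↦6, 3↦3, 4↦2, 5↦1, 6↦5]  zeros at y ∈ ∅
  x = 5: [0↦2, 1↦6, 2↦5, 3↦4, 4↦1, 5↦1, 6↦2]  zeros at y ∈ ∅
  x = 6: [0↦0, 1↦4, 2↦6, 3↦4, 4↦3, 5↦1, 6↦3]  zeros at y ∈ {0}
Collecting zeros: affine points = {(1, 0), (2, 5), (3, 0), (3, 2), (6, 0)}.
Total count |C(F_7)_aff| = 5.


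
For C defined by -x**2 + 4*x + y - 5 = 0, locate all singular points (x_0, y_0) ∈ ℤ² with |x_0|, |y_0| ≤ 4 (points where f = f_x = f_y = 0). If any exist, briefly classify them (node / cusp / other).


No singular points in the scanned grid; C is smooth there.

Compute partial derivatives:
  f_x = 4 - 2*x.
  f_y = 1.
f_y = 1 is a nonzero constant, so f_y never vanishes: no point (x, y) can satisfy f = f_x = f_y = 0. In particular no (x, y) ∈ {−4, ..., 4}² is singular; the curve is smooth.


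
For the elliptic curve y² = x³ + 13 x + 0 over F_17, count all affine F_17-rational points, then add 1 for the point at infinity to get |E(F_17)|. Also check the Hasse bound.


Affine points = {(0, 0), (2, 0), (3, 7), (3, 10), (7, 3), (7, 14), (8, 2), (8, 15), (9, 8), (9, 9), (10, 5), (10, 12), (14, 6), (14, 11), (15, 0)}; affine count = 15; |E(F_17)| = 16.

Discriminant check: Δ ∝ 4a³ + 27b² = 4·13³ + 27·0² = 4·2197 + 27·0 ≡ 16 (mod 17). Nonzero ⇒ E is nonsingular.
For each x ∈ F_17, compute rhs = x³ + 13·x + 0 mod 17, then count y ∈ F_17 with y² ≡ rhs.
  x = 0: rhs = 0, matching y values: 0 (1 points).
  x = 1: rhs = 14, matching y values: none (0 points).
  x = 2: rhs = 0, matching y values: 0 (1 points).
  x = 3: rhs = 15, matching y values: 7, 10 (2 points).
  x = 4: rhs = 14, matching y values: none (0 points).
  x = 5: rhs = 3, matching y values: none (0 points).
  x = 6: rhs = 5, matching y values: none (0 points).
  x = 7: rhs = 9, matching y values: 3, 14 (2 points).
  x = 8: rhs = 4, matching y values: 2, 15 (2 points).
  x = 9: rhs = 13, matching y values: 8, 9 (2 points).
  x = 10: rhs = 8, matching y values: 5, 12 (2 points).
  x = 11: rhs = 12, matching y values: none (0 points).
  x = 12: rhs = 14, matching y values: none (0 points).
  x = 13: rhs = 3, matching y values: none (0 points).
  x = 14: rhs = 2, matching y values: 6, 11 (2 points).
  x = 15: rhs = 0, matching y values: 0 (1 points).
  x = 16: rhs = 3, matching y values: none (0 points).
Total affine count: 15.
Full point count |E(F_17)| = 15 + 1 = 16.
Hasse bound: |16 − (17+1)| = |-2| = 2 ≤ 2√17 ≈ 8.2462 ✓.


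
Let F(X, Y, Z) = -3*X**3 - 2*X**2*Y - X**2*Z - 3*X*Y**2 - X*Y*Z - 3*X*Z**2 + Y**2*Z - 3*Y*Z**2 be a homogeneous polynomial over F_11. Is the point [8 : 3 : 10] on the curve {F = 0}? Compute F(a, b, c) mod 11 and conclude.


F(8,3,10) ≡ 0 (mod 11); P is on the curve.

Evaluate F(8, 3, 10) term-by-term (mod 11).
  -3*X**3 ↦ -3·512·1·1 = -1536
  -2*X**2*Y ↦ -2·64·3·1 = -384
  -X**2*Z ↦ -1·64·1·10 = -640
  -3*X*Y**2 ↦ -3·8·9·1 = -216
  -X*Y*Z ↦ -1·8·3·10 = -240
  -3*X*Z**2 ↦ -3·8·1·100 = -2400
  Y**2*Z ↦ 1·1·9·10 = 90
  -3*Y*Z**2 ↦ -3·1·3·100 = -900
Sum: F(8, 3, 10) = (-1536) + (-384) + (-640) + (-216) + (-240) + (-2400) + (90) + (-900) = -6226.
Reducing mod 11: -6226 ≡ 0 (mod 11).
Since F(a, b, c) ≡ 0 (mod 11), P lies on the curve.


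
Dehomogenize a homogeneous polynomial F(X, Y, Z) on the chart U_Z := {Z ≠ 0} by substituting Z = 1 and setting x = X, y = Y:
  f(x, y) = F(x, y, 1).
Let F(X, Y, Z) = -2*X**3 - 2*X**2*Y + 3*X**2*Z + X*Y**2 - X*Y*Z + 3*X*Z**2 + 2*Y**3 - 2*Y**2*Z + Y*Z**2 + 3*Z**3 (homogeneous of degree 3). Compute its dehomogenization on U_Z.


f(x, y) = -2*x**3 - 2*x**2*y + 3*x**2 + x*y**2 - x*y + 3*x + 2*y**3 - 2*y**2 + y + 3

On U_Z we set Z = 1. Each monomial c·X^i·Y^j·Z^k in F becomes c·x^i·y^j·1^k = c·x^i·y^j.
Substituting Z = 1: F(X, Y, 1) = -2*x**3 - 2*x**2*y + 3*x**2 + x*y**2 - x*y + 3*x + 2*y**3 - 2*y**2 + y + 3.
Note: deg(f) ≤ deg(F) = 3; strict inequality happens when F is divisible by Z (lost terms).


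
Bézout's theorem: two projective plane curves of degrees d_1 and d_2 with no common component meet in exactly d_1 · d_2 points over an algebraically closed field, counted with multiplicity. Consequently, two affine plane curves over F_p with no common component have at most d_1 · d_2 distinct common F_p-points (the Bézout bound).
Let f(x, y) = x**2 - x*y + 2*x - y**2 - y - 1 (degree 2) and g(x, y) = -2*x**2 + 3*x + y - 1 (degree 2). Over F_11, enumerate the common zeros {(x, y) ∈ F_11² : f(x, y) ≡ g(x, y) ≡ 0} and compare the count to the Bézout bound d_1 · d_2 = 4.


Common zeros: {(2, 3), (8, 6)}; count = 2; Bézout bound = 4.

deg(f) = 2, deg(g) = 2, so Bézout bound = 4.
Scan x ∈ F_11. For each x, list the y ∈ F_11 with f(x, y) ≡ 0 and those with g(x, y) ≡ 0 (mod 11); the common zeros in that column are the intersection.
  x = 0: f ≡ 0 at y ∈ ∅; g ≡ 0 at y ∈ {1}; common: ∅.
  x = 1: f ≡ 0 at y ∈ {4, 5}; g ≡ 0 at y ∈ {0}; common: ∅.
  x = 2: f ≡ 0 at y ∈ {3, 5}; g ≡ 0 at y ∈ {3}; common: {3}.
  x = 3: f ≡ 0 at y ∈ ∅; g ≡ 0 at y ∈ {10}; common: ∅.
  x = 4: f ≡ 0 at y ∈ ∅; g ≡ 0 at y ∈ {10}; common: ∅.
  x = 5: f ≡ 0 at y ∈ ∅; g ≡ 0 at y ∈ {3}; common: ∅.
  x = 6: f ≡ 0 at y ∈ ∅; g ≡ 0 at y ∈ {0}; common: ∅.
  x = 7: f ≡ 0 at y ∈ {6, 8}; g ≡ 0 at y ∈ {1}; common: ∅.
  x = 8: f ≡ 0 at y ∈ {6, 7}; g ≡ 0 at y ∈ {6}; common: {6}.
  x = 9: f ≡ 0 at y ∈ ∅; g ≡ 0 at y ∈ {4}; common: ∅.
  x = 10: f ≡ 0 at y ∈ {3, 8}; g ≡ 0 at y ∈ {6}; common: ∅.
Collecting: common zeros = {(2, 3), (8, 6)}, so the count is 2.
Comparison with the Bézout bound: 2 ≤ 4 = deg(f)·deg(g), as expected for curves with no common component (the affine F_11-count falls short of the bound because intersections may lie at infinity, over extension fields, or carry multiplicity).


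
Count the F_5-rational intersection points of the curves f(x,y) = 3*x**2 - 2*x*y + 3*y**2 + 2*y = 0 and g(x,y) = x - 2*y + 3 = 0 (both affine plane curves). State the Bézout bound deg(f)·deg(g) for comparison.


Common zeros: {(1, 2), (4, 1)}; count = 2; Bézout bound = 2.

deg(f) = 2, deg(g) = 1, so Bézout bound = 2.
Scan x ∈ F_5. For each x, list the y ∈ F_5 with f(x, y) ≡ 0 and those with g(x, y) ≡ 0 (mod 5); the common zeros in that column are the intersection.
  x = 0: f ≡ 0 at y ∈ {0, 1}; g ≡ 0 at y ∈ {4}; common: ∅.
  x = 1: f ≡ 0 at y ∈ {2, 3}; g ≡ 0 at y ∈ {2}; common: {2}.
  x = 2: f ≡ 0 at y ∈ {2}; g ≡ 0 at y ∈ {0}; common: ∅.
  x = 3: f ≡ 0 at y ∈ ∅; g ≡ 0 at y ∈ {3}; common: ∅.
  x = 4: f ≡ 0 at y ∈ {1}; g ≡ 0 at y ∈ {1}; common: {1}.
Collecting: common zeros = {(1, 2), (4, 1)}, so the count is 2.
Comparison with the Bézout bound: 2 ≤ 2 = deg(f)·deg(g), as expected for curves with no common component (the bound is attained).


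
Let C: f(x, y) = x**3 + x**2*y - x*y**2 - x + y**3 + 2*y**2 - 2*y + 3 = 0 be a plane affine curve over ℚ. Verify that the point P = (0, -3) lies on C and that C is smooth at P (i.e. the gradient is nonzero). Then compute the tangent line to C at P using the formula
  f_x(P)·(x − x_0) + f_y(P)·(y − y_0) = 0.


Tangent line at P: -10*x + 13*y + 39 = 0.

Step 1: f(0, -3) = 0, so P lies on C.
Step 2: partial derivatives
  f_x(x, y) = 3*x**2 + 2*x*y - y**2 - 1, f_y(x, y) = x**2 - 2*x*y + 3*y**2 + 4*y - 2.
  f_x(P) = -10, f_y(P) = 13 (gradient nonzero, so P is smooth).
Step 3: tangent line at P: -10·(x − 0) + 13·(y − -3) = 0.
Expanding: -10*x + 13*y + 39 = 0.


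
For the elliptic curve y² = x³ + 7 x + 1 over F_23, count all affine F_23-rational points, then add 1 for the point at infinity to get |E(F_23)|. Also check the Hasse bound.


Affine points = {(0, 1), (0, 22), (1, 3), (1, 20), (2, 0), (3, 7), (3, 16), (4, 1), (4, 22), (5, 0), (6, 11), (6, 12), (7, 5), (7, 18), (10, 6), (10, 17), (11, 11), (11, 12), (13, 9), (13, 14), (15, 10), (15, 13), (16, 0), (18, 5), (18, 18), (19, 1), (19, 22), (21, 5), (21, 18), (22, 4), (22, 19)}; affine count = 31; |E(F_23)| = 32.

Discriminant check: Δ ∝ 4a³ + 27b² = 4·7³ + 27·1² = 4·343 + 27·1 ≡ 19 (mod 23). Nonzero ⇒ E is nonsingular.
For each x ∈ F_23, compute rhs = x³ + 7·x + 1 mod 23, then count y ∈ F_23 with y² ≡ rhs.
  x = 0: rhs = 1, matching y values: 1, 22 (2 points).
  x = 1: rhs = 9, matching y values: 3, 20 (2 points).
  x = 2: rhs = 0, matching y values: 0 (1 points).
  x = 3: rhs = 3, matching y values: 7, 16 (2 points).
  x = 4: rhs = 1, matching y values: 1, 22 (2 points).
  x = 5: rhs = 0, matching y values: 0 (1 points).
  x = 6: rhs = 6, matching y values: 11, 12 (2 points).
  x = 7: rhs = 2, matching y values: 5, 18 (2 points).
  x = 8: rhs = 17, matching y values: none (0 points).
  x = 9: rhs = 11, matching y values: none (0 points).
  x = 10: rhs = 13, matching y values: 6, 17 (2 points).
  x = 11: rhs = 6, matching y values: 11, 12 (2 points).
  x = 12: rhs = 19, matching y values: none (0 points).
  x = 13: rhs = 12, matching y values: 9, 14 (2 points).
  x = 14: rhs = 14, matching y values: none (0 points).
  x = 15: rhs = 8, matching y values: 10, 13 (2 points).
  x = 16: rhs = 0, matching y values: 0 (1 points).
  x = 17: rhs = 19, matching y values: none (0 points).
  x = 18: rhs = 2, matching y values: 5, 18 (2 points).
  x = 19: rhs = 1, matching y values: 1, 22 (2 points).
  x = 20: rhs = 22, matching y values: none (0 points).
  x = 21: rhs = 2, matching y values: 5, 18 (2 points).
  x = 22: rhs = 16, matching y values: 4, 19 (2 points).
Total affine count: 31.
Full point count |E(F_23)| = 31 + 1 = 32.
Hasse bound: |32 − (23+1)| = |8| = 8 ≤ 2√23 ≈ 9.5917 ✓.


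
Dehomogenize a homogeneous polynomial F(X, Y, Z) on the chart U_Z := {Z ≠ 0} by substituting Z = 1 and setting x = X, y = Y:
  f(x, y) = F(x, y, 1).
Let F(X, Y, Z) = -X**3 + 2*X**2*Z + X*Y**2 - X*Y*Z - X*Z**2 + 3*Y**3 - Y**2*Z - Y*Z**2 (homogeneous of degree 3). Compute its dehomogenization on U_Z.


f(x, y) = -x**3 + 2*x**2 + x*y**2 - x*y - x + 3*y**3 - y**2 - y

On U_Z we set Z = 1. Each monomial c·X^i·Y^j·Z^k in F becomes c·x^i·y^j·1^k = c·x^i·y^j.
Substituting Z = 1: F(X, Y, 1) = -x**3 + 2*x**2 + x*y**2 - x*y - x + 3*y**3 - y**2 - y.
Note: deg(f) ≤ deg(F) = 3; strict inequality happens when F is divisible by Z (lost terms).


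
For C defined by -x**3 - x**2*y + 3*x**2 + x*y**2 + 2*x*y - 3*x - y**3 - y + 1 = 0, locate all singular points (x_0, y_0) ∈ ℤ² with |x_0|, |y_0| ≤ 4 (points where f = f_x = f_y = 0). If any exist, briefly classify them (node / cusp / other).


Singular points: {(1, 0)}; classification: cusp.

Compute partial derivatives:
  f_x = -3*x**2 - 2*x*y + 6*x + y**2 + 2*y - 3.
  f_y = -x**2 + 2*x*y + 2*x - 3*y**2 - 1.
Scan x_0 ∈ {−4, ..., 4}. For each x_0, f_y(x_0, y) is a polynomial in y; find its integer roots y ∈ {−4, ..., 4}, then test f_x and f at those candidates.
  x = -4: f_y(-4, y) = -3*y**2 - 8*y - 25; no integer root y with |y| ≤ 4.
  x = -3: f_y(-3, y) = -3*y**2 - 6*y - 16; no integer root y with |y| ≤ 4.
  x = -2: f_y(-2, y) = -3*y**2 - 4*y - 9; no integer root y with |y| ≤ 4.
  x = -1: f_y(-1, y) = -3*y**2 - 2*y - 4; no integer root y with |y| ≤ 4.
  x = 0: f_y(0, y) = -3*y**2 - 1; no integer root y with |y| ≤ 4.
  x = 1: f_y(1, y) = -3*y**2 + 2*y; vanishes at y ∈ {0}. (1, 0): f_x = 0, f = 0 — SINGULAR.
  x = 2: f_y(2, y) = -3*y**2 + 4*y - 1; vanishes at y ∈ {1}. (2, 1): f_x = -4 ≠ 0.
  x = 3: f_y(3, y) = -3*y**2 + 6*y - 4; no integer root y with |y| ≤ 4.
  x = 4: f_y(4, y) = -3*y**2 + 8*y - 9; no integer root y with |y| ≤ 4.
Only singular point on the grid: (1, 0).
Classify: substitute x = 1 + u, y = 0 + v and expand: f = -u**3 - u**2*v + u*v**2 - v**3 + v**2.
No constant or linear terms (consistent with a singular point). Quadratic part: v**2. Cubic part: -u**3 - u**2*v + u*v**2 - v**3.
The quadratic part v**2 is a perfect square, so there is a single (double) tangent line v = 0, i.e. y = 0. Restricting the cubic part to that line (v = 0) leaves -u**3 ≠ 0, so f is not divisible by v and the branch is v² ≈ u**3 to lowest order — this is a cusp.
Classification: cusp.


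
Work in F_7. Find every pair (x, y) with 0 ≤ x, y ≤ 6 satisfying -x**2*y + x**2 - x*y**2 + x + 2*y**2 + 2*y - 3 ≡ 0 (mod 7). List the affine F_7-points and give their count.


Affine F_7-points: {(0, 3), (2, 5), (3, 3), (3, 4), (6, 4), (6, 5)}; count = 6.

For each of the 49 pairs (x, y) ∈ F_7², evaluate f(x, y) mod 7. Record the zeros.
  x = 0: [0↦4, 1↦1, 2↦2, 3↦0, 4↦2, 5↦1, 6↦4]  zeros at y ∈ {3}
  x = 1: [0↦6, 1↦1, 2↦5, 3↦4, 4↦5, 5↦1, 6↦6]  zeros at y ∈ ∅
  x = 2: [0↦3, 1↦1, 2↦6, 3↦4, 4↦2, 5↦0, 6↦5]  zeros at y ∈ {5}
  x = 3: [0↦2, 1↦1, 2↦5, 3↦0, 4↦0, 5↦5, 6↦1]  zeros at y ∈ {3, 4}
  x = 4: [0↦3, 1↦1, 2↦2, 3↦6, 4↦6, 5↦2, 6↦1]  zeros at y ∈ ∅
  x = 5: [0↦6, 1↦1, 2↦4, 3↦1, 4↦6, 5↦5, 6↦5]  zeros at y ∈ ∅
  x = 6: [0↦4, 1↦1, 2↦4, 3↦6, 4↦0, 5↦0, 6↦6]  zeros at y ∈ {4, 5}
Collecting zeros: affine points = {(0, 3), (2, 5), (3, 3), (3, 4), (6, 4), (6, 5)}.
Total count |C(F_7)_aff| = 6.


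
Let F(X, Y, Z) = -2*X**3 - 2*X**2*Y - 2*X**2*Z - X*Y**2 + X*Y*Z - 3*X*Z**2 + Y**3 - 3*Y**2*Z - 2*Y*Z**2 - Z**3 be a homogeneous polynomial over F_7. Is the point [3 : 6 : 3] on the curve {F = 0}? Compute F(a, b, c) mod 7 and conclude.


F(3,6,3) ≡ 1 (mod 7); P is NOT on the curve.

Evaluate F(3, 6, 3) term-by-term (mod 7).
  -2*X**3 ↦ -2·27·1·1 = -54
  -2*X**2*Y ↦ -2·9·6·1 = -108
  -2*X**2*Z ↦ -2·9·1·3 = -54
  -X*Y**2 ↦ -1·3·36·1 = -108
  X*Y*Z ↦ 1·3·6·3 = 54
  -3*X*Z**2 ↦ -3·3·1·9 = -81
  Y**3 ↦ 1·1·216·1 = 216
  -3*Y**2*Z ↦ -3·1·36·3 = -324
  -2*Y*Z**2 ↦ -2·1·6·9 = -108
  -Z**3 ↦ -1·1·1·27 = -27
Sum: F(3, 6, 3) = (-54) + (-108) + (-54) + (-108) + (54) + (-81) + (216) + (-324) + (-108) + (-27) = -594.
Reducing mod 7: -594 ≡ 1 (mod 7).
Since F(a, b, c) ≡ 1 ≠ 0 (mod 7), P does NOT lie on the curve.
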